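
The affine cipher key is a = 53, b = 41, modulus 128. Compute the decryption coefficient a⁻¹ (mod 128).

Run Euclid on (128, 53):
128 = 2×53 + 22
53 = 2×22 + 9
22 = 2×9 + 4
9 = 2×4 + 1
4 = 4×1 + 0
Since gcd(53, 128) = 1, back-substitute to write 1 as a combination:
1 = 9 − 2·4
1 = −2·22 + 5·9
1 = 5·53 − 12·22
1 = −12·128 + 29·53
So 53·29 ≡ 1 (mod 128).

29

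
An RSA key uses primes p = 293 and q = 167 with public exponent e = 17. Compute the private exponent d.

φ(n) = (p−1)(q−1) = 292·166 = 48472.
Need d with 17·d ≡ 1 (mod 48472). Apply the extended Euclidean algorithm:
48472 = 2851*17 + 5
17 = 3*5 + 2
5 = 2*2 + 1
2 = 2*1 + 0
Back-substitute:
1 = 5 − 2·2
1 = −2·17 + 7·5
1 = 7·48472 − 19959·17
So 17·(-19959) ≡ 1 (mod 48472), hence d ≡ -19959 ≡ 28513 (mod 48472).

28513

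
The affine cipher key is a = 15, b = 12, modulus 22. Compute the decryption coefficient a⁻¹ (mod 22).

3

Run Euclid on (22, 15):
22 = 1*15 + 7
15 = 2*7 + 1
7 = 7*1 + 0
gcd = 1, so the inverse exists. Back-substitute:
1 = 15 − 2·7
1 = −2·22 + 3·15
So 15·3 ≡ 1 (mod 22).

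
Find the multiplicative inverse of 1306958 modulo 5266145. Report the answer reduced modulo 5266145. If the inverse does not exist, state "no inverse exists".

Extended Euclidean algorithm:
5266145 = 4*1306958 + 38313
1306958 = 34*38313 + 4316
38313 = 8*4316 + 3785
4316 = 1*3785 + 531
3785 = 7*531 + 68
531 = 7*68 + 55
68 = 1*55 + 13
55 = 4*13 + 3
13 = 4*3 + 1
3 = 3*1 + 0
gcd = 1, so the inverse exists. Back-substitute:
1 = 13 − 4·3
1 = −4·55 + 17·13
1 = 17·68 − 21·55
1 = −21·531 + 164·68
1 = 164·3785 − 1169·531
1 = −1169·4316 + 1333·3785
1 = 1333·38313 − 11833·4316
1 = −11833·1306958 + 403655·38313
1 = 403655·5266145 − 1626453·1306958
Hence 1306958⁻¹ ≡ -1626453 ≡ 3639692 (mod 5266145).

3639692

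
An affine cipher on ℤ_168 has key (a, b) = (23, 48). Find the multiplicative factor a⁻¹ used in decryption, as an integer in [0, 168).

Run Euclid on (168, 23):
168 = 7*23 + 7
23 = 3*7 + 2
7 = 3*2 + 1
2 = 2*1 + 0
gcd = 1, so the inverse exists. Back-substitute:
1 = 7 − 3·2
1 = −3·23 + 10·7
1 = 10·168 − 73·23
So 23·(-73) ≡ 1 (mod 168), and -73 ≡ 95 (mod 168).

95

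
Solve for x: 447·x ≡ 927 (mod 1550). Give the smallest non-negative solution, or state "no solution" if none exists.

First find gcd(447, 1550):
1550 = 3*447 + 209
447 = 2*209 + 29
209 = 7*29 + 6
29 = 4*6 + 5
6 = 1*5 + 1
5 = 5*1 + 0
gcd = 1, so a unique solution mod 1550 exists.
Back-substitute for the Bézout coefficients:
1 = 6 − 5
1 = −29 + 5·6
1 = 5·209 − 36·29
1 = −36·447 + 77·209
1 = 77·1550 − 267·447
So 447·(-267) ≡ 1 (mod 1550), giving 447⁻¹ ≡ 1283.
x ≡ 447⁻¹·927 ≡ 1283·927 ≡ 491 (mod 1550).

491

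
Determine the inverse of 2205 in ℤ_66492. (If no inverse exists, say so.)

Compute gcd(2205, 66492):
66492 = 30*2205 + 342
2205 = 6*342 + 153
342 = 2*153 + 36
153 = 4*36 + 9
36 = 4*9 + 0
Since gcd = 9 > 1, 2205 is not a unit mod 66492.

no inverse exists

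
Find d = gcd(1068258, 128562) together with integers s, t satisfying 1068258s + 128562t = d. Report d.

6

Euclidean algorithm:
1068258 = 8·128562 + 39762
128562 = 3·39762 + 9276
39762 = 4·9276 + 2658
9276 = 3·2658 + 1302
2658 = 2·1302 + 54
1302 = 24·54 + 6
54 = 9·6 + 0
gcd(1068258, 128562) = 6.
Back-substituting:
6 = 1302 − 24·54
6 = −24·2658 + 49·1302
6 = 49·9276 − 171·2658
6 = −171·39762 + 733·9276
6 = 733·128562 − 2370·39762
6 = −2370·1068258 + 19693·128562
So 6 = (-2370)·1068258 + (19693)·128562.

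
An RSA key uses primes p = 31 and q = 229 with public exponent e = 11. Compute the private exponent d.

φ(n) = (p−1)(q−1) = 30·228 = 6840.
Need d with 11·d ≡ 1 (mod 6840). Apply the extended Euclidean algorithm:
6840 = 621·11 + 9
11 = 1·9 + 2
9 = 4·2 + 1
2 = 2·1 + 0
Back-substitute:
1 = 9 − 4·2
1 = −4·11 + 5·9
1 = 5·6840 − 3109·11
So 11·(-3109) ≡ 1 (mod 6840), hence d ≡ -3109 ≡ 3731 (mod 6840).

3731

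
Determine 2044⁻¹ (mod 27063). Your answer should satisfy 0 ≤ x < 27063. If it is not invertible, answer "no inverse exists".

9811

Extended Euclidean algorithm:
27063 = 13*2044 + 491
2044 = 4*491 + 80
491 = 6*80 + 11
80 = 7*11 + 3
11 = 3*3 + 2
3 = 1*2 + 1
2 = 2*1 + 0
Since gcd(2044, 27063) = 1, back-substitute to write 1 as a combination:
1 = 3 − 2
1 = −11 + 4·3
1 = 4·80 − 29·11
1 = −29·491 + 178·80
1 = 178·2044 − 741·491
1 = −741·27063 + 9811·2044
So 2044·9811 ≡ 1 (mod 27063).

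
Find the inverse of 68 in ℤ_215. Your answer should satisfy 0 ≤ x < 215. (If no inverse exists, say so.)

gcd(215, 68) by repeated division:
215 = 3*68 + 11
68 = 6*11 + 2
11 = 5*2 + 1
2 = 2*1 + 0
gcd = 1, so the inverse exists. Back-substitute:
1 = 11 − 5·2
1 = −5·68 + 31·11
1 = 31·215 − 98·68
Hence 68⁻¹ ≡ -98 ≡ 117 (mod 215).

117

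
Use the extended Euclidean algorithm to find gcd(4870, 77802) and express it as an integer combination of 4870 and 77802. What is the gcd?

2

Apply Euclid's algorithm to 77802 and 4870:
77802 = 15*4870 + 4752
4870 = 1*4752 + 118
4752 = 40*118 + 32
118 = 3*32 + 22
32 = 1*22 + 10
22 = 2*10 + 2
10 = 5*2 + 0
gcd(4870, 77802) = 2.
Express as a combination:
2 = 22 − 2·10
2 = −2·32 + 3·22
2 = 3·118 − 11·32
2 = −11·4752 + 443·118
2 = 443·4870 − 454·4752
2 = −454·77802 + 7253·4870
So 2 = (-454)·77802 + (7253)·4870.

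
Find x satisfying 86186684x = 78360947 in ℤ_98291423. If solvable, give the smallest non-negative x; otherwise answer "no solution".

First find gcd(86186684, 98291423):
98291423 = 1×86186684 + 12104739
86186684 = 7×12104739 + 1453511
12104739 = 8×1453511 + 476651
1453511 = 3×476651 + 23558
476651 = 20×23558 + 5491
23558 = 4×5491 + 1594
5491 = 3×1594 + 709
1594 = 2×709 + 176
709 = 4×176 + 5
176 = 35×5 + 1
5 = 5×1 + 0
gcd = 1, so a unique solution mod 98291423 exists.
Back-substitute for the Bézout coefficients:
1 = 176 − 35·5
1 = −35·709 + 141·176
1 = 141·1594 − 317·709
1 = −317·5491 + 1092·1594
1 = 1092·23558 − 4685·5491
1 = −4685·476651 + 94792·23558
1 = 94792·1453511 − 289061·476651
1 = −289061·12104739 + 2407280·1453511
1 = 2407280·86186684 − 17140021·12104739
1 = −17140021·98291423 + 19547301·86186684
So 86186684·(19547301) ≡ 1 (mod 98291423), giving 86186684⁻¹ ≡ 19547301.
x ≡ 86186684⁻¹·78360947 ≡ 19547301·78360947 ≡ 84426140 (mod 98291423).

84426140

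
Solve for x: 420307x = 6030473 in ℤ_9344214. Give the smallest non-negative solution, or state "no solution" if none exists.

380135

First find gcd(420307, 9344214):
9344214 = 22*420307 + 97460
420307 = 4*97460 + 30467
97460 = 3*30467 + 6059
30467 = 5*6059 + 172
6059 = 35*172 + 39
172 = 4*39 + 16
39 = 2*16 + 7
16 = 2*7 + 2
7 = 3*2 + 1
2 = 2*1 + 0
gcd = 1, so a unique solution mod 9344214 exists.
Back-substitute for the Bézout coefficients:
1 = 7 − 3·2
1 = −3·16 + 7·7
1 = 7·39 − 17·16
1 = −17·172 + 75·39
1 = 75·6059 − 2642·172
1 = −2642·30467 + 13285·6059
1 = 13285·97460 − 42497·30467
1 = −42497·420307 + 183273·97460
1 = 183273·9344214 − 4074503·420307
So 420307·(-4074503) ≡ 1 (mod 9344214), giving 420307⁻¹ ≡ 5269711.
x ≡ 420307⁻¹·6030473 ≡ 5269711·6030473 ≡ 380135 (mod 9344214).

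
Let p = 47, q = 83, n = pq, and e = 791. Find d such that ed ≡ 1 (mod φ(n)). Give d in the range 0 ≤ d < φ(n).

φ(n) = (p−1)(q−1) = 46·82 = 3772.
Need d with 791·d ≡ 1 (mod 3772). Apply the extended Euclidean algorithm:
3772 = 4·791 + 608
791 = 1·608 + 183
608 = 3·183 + 59
183 = 3·59 + 6
59 = 9·6 + 5
6 = 1·5 + 1
5 = 5·1 + 0
Back-substitute:
1 = 6 − 5
1 = −59 + 10·6
1 = 10·183 − 31·59
1 = −31·608 + 103·183
1 = 103·791 − 134·608
1 = −134·3772 + 639·791
So 791·639 ≡ 1 (mod 3772), hence d = 639.

639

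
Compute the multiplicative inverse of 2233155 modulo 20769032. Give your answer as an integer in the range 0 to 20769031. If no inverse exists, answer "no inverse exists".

Apply the Euclidean algorithm to 20769032 and 2233155:
20769032 = 9·2233155 + 670637
2233155 = 3·670637 + 221244
670637 = 3·221244 + 6905
221244 = 32·6905 + 284
6905 = 24·284 + 89
284 = 3·89 + 17
89 = 5·17 + 4
17 = 4·4 + 1
4 = 4·1 + 0
Since gcd(2233155, 20769032) = 1, back-substitute to write 1 as a combination:
1 = 17 − 4·4
1 = −4·89 + 21·17
1 = 21·284 − 67·89
1 = −67·6905 + 1629·284
1 = 1629·221244 − 52195·6905
1 = −52195·670637 + 158214·221244
1 = 158214·2233155 − 526837·670637
1 = −526837·20769032 + 4899747·2233155
So 2233155·4899747 ≡ 1 (mod 20769032).

4899747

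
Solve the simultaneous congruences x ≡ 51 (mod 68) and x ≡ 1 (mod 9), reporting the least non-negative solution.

595

Write x = 51 + 68·k. Then 68·k ≡ 1 − 51 ≡ 4 (mod 9).
Need 68⁻¹ mod 9. Extended Euclid on (9, 5):
9 = 1*5 + 4
5 = 1*4 + 1
4 = 4*1 + 0
Back-substitute:
1 = 5 − 4
1 = −9 + 2·5
68⁻¹ ≡ 2 (mod 9), so k ≡ 2·4 ≡ 8 (mod 9).
x = 51 + 68·8 = 595.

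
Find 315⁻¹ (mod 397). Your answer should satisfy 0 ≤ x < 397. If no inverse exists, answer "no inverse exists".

305

Apply the Euclidean algorithm to 397 and 315:
397 = 1×315 + 82
315 = 3×82 + 69
82 = 1×69 + 13
69 = 5×13 + 4
13 = 3×4 + 1
4 = 4×1 + 0
The gcd is 1. Working backward:
1 = 13 − 3·4
1 = −3·69 + 16·13
1 = 16·82 − 19·69
1 = −19·315 + 73·82
1 = 73·397 − 92·315
Thus 315·(-92) ≡ 1 (mod 397); reducing, -92 mod 397 = 305.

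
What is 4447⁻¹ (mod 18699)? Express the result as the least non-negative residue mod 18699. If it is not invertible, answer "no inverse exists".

3982

Run Euclid on (18699, 4447):
18699 = 4×4447 + 911
4447 = 4×911 + 803
911 = 1×803 + 108
803 = 7×108 + 47
108 = 2×47 + 14
47 = 3×14 + 5
14 = 2×5 + 4
5 = 1×4 + 1
4 = 4×1 + 0
Since gcd(4447, 18699) = 1, back-substitute to write 1 as a combination:
1 = 5 − 4
1 = −14 + 3·5
1 = 3·47 − 10·14
1 = −10·108 + 23·47
1 = 23·803 − 171·108
1 = −171·911 + 194·803
1 = 194·4447 − 947·911
1 = −947·18699 + 3982·4447
So 4447·3982 ≡ 1 (mod 18699).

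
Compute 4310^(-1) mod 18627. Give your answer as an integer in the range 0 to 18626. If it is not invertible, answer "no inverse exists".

gcd(18627, 4310) by repeated division:
18627 = 4·4310 + 1387
4310 = 3·1387 + 149
1387 = 9·149 + 46
149 = 3·46 + 11
46 = 4·11 + 2
11 = 5·2 + 1
2 = 2·1 + 0
gcd = 1, so the inverse exists. Back-substitute:
1 = 11 − 5·2
1 = −5·46 + 21·11
1 = 21·149 − 68·46
1 = −68·1387 + 633·149
1 = 633·4310 − 1967·1387
1 = −1967·18627 + 8501·4310
So 4310·8501 ≡ 1 (mod 18627).

8501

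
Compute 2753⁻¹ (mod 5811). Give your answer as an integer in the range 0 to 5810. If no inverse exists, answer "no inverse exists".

gcd(5811, 2753) by repeated division:
5811 = 2·2753 + 305
2753 = 9·305 + 8
305 = 38·8 + 1
8 = 8·1 + 0
gcd = 1, so the inverse exists. Back-substitute:
1 = 305 − 38·8
1 = −38·2753 + 343·305
1 = 343·5811 − 724·2753
So 2753·(-724) ≡ 1 (mod 5811), and -724 ≡ 5087 (mod 5811).

5087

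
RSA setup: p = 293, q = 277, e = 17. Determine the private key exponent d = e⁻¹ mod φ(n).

φ(n) = (p−1)(q−1) = 292·276 = 80592.
Need d with 17·d ≡ 1 (mod 80592). Apply the extended Euclidean algorithm:
80592 = 4740*17 + 12
17 = 1*12 + 5
12 = 2*5 + 2
5 = 2*2 + 1
2 = 2*1 + 0
Back-substitute:
1 = 5 − 2·2
1 = −2·12 + 5·5
1 = 5·17 − 7·12
1 = −7·80592 + 33185·17
So 17·33185 ≡ 1 (mod 80592), hence d = 33185.

33185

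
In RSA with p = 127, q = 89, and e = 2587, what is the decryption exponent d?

φ(n) = (p−1)(q−1) = 126·88 = 11088.
Need d with 2587·d ≡ 1 (mod 11088). Apply the extended Euclidean algorithm:
11088 = 4·2587 + 740
2587 = 3·740 + 367
740 = 2·367 + 6
367 = 61·6 + 1
6 = 6·1 + 0
Back-substitute:
1 = 367 − 61·6
1 = −61·740 + 123·367
1 = 123·2587 − 430·740
1 = −430·11088 + 1843·2587
So 2587·1843 ≡ 1 (mod 11088), hence d = 1843.

1843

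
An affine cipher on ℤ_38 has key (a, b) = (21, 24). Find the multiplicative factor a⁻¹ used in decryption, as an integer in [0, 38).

29

Run Euclid on (38, 21):
38 = 1×21 + 17
21 = 1×17 + 4
17 = 4×4 + 1
4 = 4×1 + 0
gcd = 1, so the inverse exists. Back-substitute:
1 = 17 − 4·4
1 = −4·21 + 5·17
1 = 5·38 − 9·21
Thus 21·(-9) ≡ 1 (mod 38); reducing, -9 mod 38 = 29.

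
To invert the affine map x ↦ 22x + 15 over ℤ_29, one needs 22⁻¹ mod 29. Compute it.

gcd(29, 22) by repeated division:
29 = 1·22 + 7
22 = 3·7 + 1
7 = 7·1 + 0
gcd = 1, so the inverse exists. Back-substitute:
1 = 22 − 3·7
1 = −3·29 + 4·22
So 22·4 ≡ 1 (mod 29).

4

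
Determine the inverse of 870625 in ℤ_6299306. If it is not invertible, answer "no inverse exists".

gcd(6299306, 870625) by repeated division:
6299306 = 7·870625 + 204931
870625 = 4·204931 + 50901
204931 = 4·50901 + 1327
50901 = 38·1327 + 475
1327 = 2·475 + 377
475 = 1·377 + 98
377 = 3·98 + 83
98 = 1·83 + 15
83 = 5·15 + 8
15 = 1·8 + 7
8 = 1·7 + 1
7 = 7·1 + 0
The gcd is 1. Working backward:
1 = 8 − 7
1 = −15 + 2·8
1 = 2·83 − 11·15
1 = −11·98 + 13·83
1 = 13·377 − 50·98
1 = −50·475 + 63·377
1 = 63·1327 − 176·475
1 = −176·50901 + 6751·1327
1 = 6751·204931 − 27180·50901
1 = −27180·870625 + 115471·204931
1 = 115471·6299306 − 835477·870625
Thus 870625·(-835477) ≡ 1 (mod 6299306); reducing, -835477 mod 6299306 = 5463829.

5463829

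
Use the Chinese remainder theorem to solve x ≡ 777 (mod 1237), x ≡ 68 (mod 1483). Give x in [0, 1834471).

1607640

Write x = 777 + 1237·k. Then 1237·k ≡ 68 − 777 ≡ 774 (mod 1483).
Need 1237⁻¹ mod 1483. Extended Euclid on (1483, 1237):
1483 = 1·1237 + 246
1237 = 5·246 + 7
246 = 35·7 + 1
7 = 7·1 + 0
Back-substitute:
1 = 246 − 35·7
1 = −35·1237 + 176·246
1 = 176·1483 − 211·1237
1237⁻¹ ≡ 1272 (mod 1483), so k ≡ 1272·774 ≡ 1299 (mod 1483).
x = 777 + 1237·1299 = 1607640.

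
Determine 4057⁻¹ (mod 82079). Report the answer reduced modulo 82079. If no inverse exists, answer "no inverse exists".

Extended Euclidean algorithm:
82079 = 20×4057 + 939
4057 = 4×939 + 301
939 = 3×301 + 36
301 = 8×36 + 13
36 = 2×13 + 10
13 = 1×10 + 3
10 = 3×3 + 1
3 = 3×1 + 0
Since gcd(4057, 82079) = 1, back-substitute to write 1 as a combination:
1 = 10 − 3·3
1 = −3·13 + 4·10
1 = 4·36 − 11·13
1 = −11·301 + 92·36
1 = 92·939 − 287·301
1 = −287·4057 + 1240·939
1 = 1240·82079 − 25087·4057
Hence 4057⁻¹ ≡ -25087 ≡ 56992 (mod 82079).

56992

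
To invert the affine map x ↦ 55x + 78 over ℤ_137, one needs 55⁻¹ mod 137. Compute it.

Run Euclid on (137, 55):
137 = 2×55 + 27
55 = 2×27 + 1
27 = 27×1 + 0
Since gcd(55, 137) = 1, back-substitute to write 1 as a combination:
1 = 55 − 2·27
1 = −2·137 + 5·55
So 55·5 ≡ 1 (mod 137).

5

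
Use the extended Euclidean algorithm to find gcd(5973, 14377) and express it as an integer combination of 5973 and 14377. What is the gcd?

11

Euclidean algorithm:
14377 = 2*5973 + 2431
5973 = 2*2431 + 1111
2431 = 2*1111 + 209
1111 = 5*209 + 66
209 = 3*66 + 11
66 = 6*11 + 0
gcd(5973, 14377) = 11.
Back-substituting:
11 = 209 − 3·66
11 = −3·1111 + 16·209
11 = 16·2431 − 35·1111
11 = −35·5973 + 86·2431
11 = 86·14377 − 207·5973
So 11 = (86)·14377 + (-207)·5973.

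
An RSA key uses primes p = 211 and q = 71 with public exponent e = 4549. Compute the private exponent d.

349

φ(n) = (p−1)(q−1) = 210·70 = 14700.
Need d with 4549·d ≡ 1 (mod 14700). Apply the extended Euclidean algorithm:
14700 = 3*4549 + 1053
4549 = 4*1053 + 337
1053 = 3*337 + 42
337 = 8*42 + 1
42 = 42*1 + 0
Back-substitute:
1 = 337 − 8·42
1 = −8·1053 + 25·337
1 = 25·4549 − 108·1053
1 = −108·14700 + 349·4549
So 4549·349 ≡ 1 (mod 14700), hence d = 349.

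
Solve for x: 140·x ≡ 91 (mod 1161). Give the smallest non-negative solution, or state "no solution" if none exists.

407

First find gcd(140, 1161):
1161 = 8*140 + 41
140 = 3*41 + 17
41 = 2*17 + 7
17 = 2*7 + 3
7 = 2*3 + 1
3 = 3*1 + 0
gcd = 1, so a unique solution mod 1161 exists.
Back-substitute for the Bézout coefficients:
1 = 7 − 2·3
1 = −2·17 + 5·7
1 = 5·41 − 12·17
1 = −12·140 + 41·41
1 = 41·1161 − 340·140
So 140·(-340) ≡ 1 (mod 1161), giving 140⁻¹ ≡ 821.
x ≡ 140⁻¹·91 ≡ 821·91 ≡ 407 (mod 1161).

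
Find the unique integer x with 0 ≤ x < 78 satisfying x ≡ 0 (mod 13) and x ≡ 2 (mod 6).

Write x = 0 + 13·k. Then 13·k ≡ 2 − 0 ≡ 2 (mod 6).
Need 13⁻¹ mod 6. Extended Euclid on (6, 1):
6 = 6×1 + 0
13⁻¹ ≡ 1 (mod 6), so k ≡ 1·2 ≡ 2 (mod 6).
x = 0 + 13·2 = 26.

26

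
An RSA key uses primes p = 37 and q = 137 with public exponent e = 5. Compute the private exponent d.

3917

φ(n) = (p−1)(q−1) = 36·136 = 4896.
Need d with 5·d ≡ 1 (mod 4896). Apply the extended Euclidean algorithm:
4896 = 979×5 + 1
5 = 5×1 + 0
Back-substitute:
1 = 4896 − 979·5
So 5·(-979) ≡ 1 (mod 4896), hence d ≡ -979 ≡ 3917 (mod 4896).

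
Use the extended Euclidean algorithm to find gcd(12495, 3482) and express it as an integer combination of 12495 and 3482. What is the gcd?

1

Apply Euclid's algorithm to 12495 and 3482:
12495 = 3×3482 + 2049
3482 = 1×2049 + 1433
2049 = 1×1433 + 616
1433 = 2×616 + 201
616 = 3×201 + 13
201 = 15×13 + 6
13 = 2×6 + 1
6 = 6×1 + 0
gcd(12495, 3482) = 1.
Working backward:
1 = 13 − 2·6
1 = −2·201 + 31·13
1 = 31·616 − 95·201
1 = −95·1433 + 221·616
1 = 221·2049 − 316·1433
1 = −316·3482 + 537·2049
1 = 537·12495 − 1927·3482
So 1 = (537)·12495 + (-1927)·3482.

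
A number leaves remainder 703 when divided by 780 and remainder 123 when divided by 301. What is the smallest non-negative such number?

48283

Write x = 703 + 780·k. Then 780·k ≡ 123 − 703 ≡ 22 (mod 301).
Need 780⁻¹ mod 301. Extended Euclid on (301, 178):
301 = 1·178 + 123
178 = 1·123 + 55
123 = 2·55 + 13
55 = 4·13 + 3
13 = 4·3 + 1
3 = 3·1 + 0
Back-substitute:
1 = 13 − 4·3
1 = −4·55 + 17·13
1 = 17·123 − 38·55
1 = −38·178 + 55·123
1 = 55·301 − 93·178
780⁻¹ ≡ 208 (mod 301), so k ≡ 208·22 ≡ 61 (mod 301).
x = 703 + 780·61 = 48283.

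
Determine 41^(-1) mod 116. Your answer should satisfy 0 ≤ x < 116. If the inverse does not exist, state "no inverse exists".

17

Apply the Euclidean algorithm to 116 and 41:
116 = 2*41 + 34
41 = 1*34 + 7
34 = 4*7 + 6
7 = 1*6 + 1
6 = 6*1 + 0
gcd = 1, so the inverse exists. Back-substitute:
1 = 7 − 6
1 = −34 + 5·7
1 = 5·41 − 6·34
1 = −6·116 + 17·41
So 41·17 ≡ 1 (mod 116).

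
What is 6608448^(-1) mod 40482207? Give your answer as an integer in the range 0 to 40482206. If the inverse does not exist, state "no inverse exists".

no inverse exists

Compute gcd(6608448, 40482207):
40482207 = 6×6608448 + 831519
6608448 = 7×831519 + 787815
831519 = 1×787815 + 43704
787815 = 18×43704 + 1143
43704 = 38×1143 + 270
1143 = 4×270 + 63
270 = 4×63 + 18
63 = 3×18 + 9
18 = 2×9 + 0
gcd(6608448, 40482207) = 9 ≠ 1, so 6608448 has no multiplicative inverse modulo 40482207.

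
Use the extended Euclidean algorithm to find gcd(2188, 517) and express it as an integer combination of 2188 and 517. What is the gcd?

Repeated division:
2188 = 4×517 + 120
517 = 4×120 + 37
120 = 3×37 + 9
37 = 4×9 + 1
9 = 9×1 + 0
gcd(2188, 517) = 1.
Express as a combination:
1 = 37 − 4·9
1 = −4·120 + 13·37
1 = 13·517 − 56·120
1 = −56·2188 + 237·517
So 1 = (-56)·2188 + (237)·517.

1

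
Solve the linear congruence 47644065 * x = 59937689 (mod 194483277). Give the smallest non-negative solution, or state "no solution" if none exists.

gcd(47644065, 194483277):
194483277 = 4*47644065 + 3907017
47644065 = 12*3907017 + 759861
3907017 = 5*759861 + 107712
759861 = 7*107712 + 5877
107712 = 18*5877 + 1926
5877 = 3*1926 + 99
1926 = 19*99 + 45
99 = 2*45 + 9
45 = 5*9 + 0
gcd = 9, but 9 ∤ 59937689, so the congruence has no solution.

no solution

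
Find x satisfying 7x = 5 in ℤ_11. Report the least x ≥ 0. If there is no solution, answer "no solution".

7

First find gcd(7, 11):
11 = 1*7 + 4
7 = 1*4 + 3
4 = 1*3 + 1
3 = 3*1 + 0
gcd = 1, so a unique solution mod 11 exists.
Back-substitute for the Bézout coefficients:
1 = 4 − 3
1 = −7 + 2·4
1 = 2·11 − 3·7
So 7·(-3) ≡ 1 (mod 11), giving 7⁻¹ ≡ 8.
x ≡ 7⁻¹·5 ≡ 8·5 ≡ 7 (mod 11).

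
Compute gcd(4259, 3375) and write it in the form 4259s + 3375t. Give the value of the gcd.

1

Repeated division:
4259 = 1×3375 + 884
3375 = 3×884 + 723
884 = 1×723 + 161
723 = 4×161 + 79
161 = 2×79 + 3
79 = 26×3 + 1
3 = 3×1 + 0
gcd(4259, 3375) = 1.
Express as a combination:
1 = 79 − 26·3
1 = −26·161 + 53·79
1 = 53·723 − 238·161
1 = −238·884 + 291·723
1 = 291·3375 − 1111·884
1 = −1111·4259 + 1402·3375
So 1 = (-1111)·4259 + (1402)·3375.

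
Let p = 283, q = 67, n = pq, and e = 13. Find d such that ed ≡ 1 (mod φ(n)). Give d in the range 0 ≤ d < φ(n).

14317

φ(n) = (p−1)(q−1) = 282·66 = 18612.
Need d with 13·d ≡ 1 (mod 18612). Apply the extended Euclidean algorithm:
18612 = 1431·13 + 9
13 = 1·9 + 4
9 = 2·4 + 1
4 = 4·1 + 0
Back-substitute:
1 = 9 − 2·4
1 = −2·13 + 3·9
1 = 3·18612 − 4295·13
So 13·(-4295) ≡ 1 (mod 18612), hence d ≡ -4295 ≡ 14317 (mod 18612).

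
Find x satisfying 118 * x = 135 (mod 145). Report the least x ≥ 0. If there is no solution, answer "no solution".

140

First find gcd(118, 145):
145 = 1×118 + 27
118 = 4×27 + 10
27 = 2×10 + 7
10 = 1×7 + 3
7 = 2×3 + 1
3 = 3×1 + 0
gcd = 1, so a unique solution mod 145 exists.
Back-substitute for the Bézout coefficients:
1 = 7 − 2·3
1 = −2·10 + 3·7
1 = 3·27 − 8·10
1 = −8·118 + 35·27
1 = 35·145 − 43·118
So 118·(-43) ≡ 1 (mod 145), giving 118⁻¹ ≡ 102.
x ≡ 118⁻¹·135 ≡ 102·135 ≡ 140 (mod 145).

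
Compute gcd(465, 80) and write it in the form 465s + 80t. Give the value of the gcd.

5

Apply Euclid's algorithm to 465 and 80:
465 = 5·80 + 65
80 = 1·65 + 15
65 = 4·15 + 5
15 = 3·5 + 0
gcd(465, 80) = 5.
Working backward:
5 = 65 − 4·15
5 = −4·80 + 5·65
5 = 5·465 − 29·80
So 5 = (5)·465 + (-29)·80.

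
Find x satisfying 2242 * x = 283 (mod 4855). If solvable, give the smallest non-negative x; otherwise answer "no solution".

2354

First find gcd(2242, 4855):
4855 = 2×2242 + 371
2242 = 6×371 + 16
371 = 23×16 + 3
16 = 5×3 + 1
3 = 3×1 + 0
gcd = 1, so a unique solution mod 4855 exists.
Back-substitute for the Bézout coefficients:
1 = 16 − 5·3
1 = −5·371 + 116·16
1 = 116·2242 − 701·371
1 = −701·4855 + 1518·2242
So 2242·(1518) ≡ 1 (mod 4855), giving 2242⁻¹ ≡ 1518.
x ≡ 2242⁻¹·283 ≡ 1518·283 ≡ 2354 (mod 4855).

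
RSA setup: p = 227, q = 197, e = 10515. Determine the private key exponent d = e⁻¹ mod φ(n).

φ(n) = (p−1)(q−1) = 226·196 = 44296.
Need d with 10515·d ≡ 1 (mod 44296). Apply the extended Euclidean algorithm:
44296 = 4·10515 + 2236
10515 = 4·2236 + 1571
2236 = 1·1571 + 665
1571 = 2·665 + 241
665 = 2·241 + 183
241 = 1·183 + 58
183 = 3·58 + 9
58 = 6·9 + 4
9 = 2·4 + 1
4 = 4·1 + 0
Back-substitute:
1 = 9 − 2·4
1 = −2·58 + 13·9
1 = 13·183 − 41·58
1 = −41·241 + 54·183
1 = 54·665 − 149·241
1 = −149·1571 + 352·665
1 = 352·2236 − 501·1571
1 = −501·10515 + 2356·2236
1 = 2356·44296 − 9925·10515
So 10515·(-9925) ≡ 1 (mod 44296), hence d ≡ -9925 ≡ 34371 (mod 44296).

34371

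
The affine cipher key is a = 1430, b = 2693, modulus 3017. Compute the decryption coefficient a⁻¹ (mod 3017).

711

Run Euclid on (3017, 1430):
3017 = 2·1430 + 157
1430 = 9·157 + 17
157 = 9·17 + 4
17 = 4·4 + 1
4 = 4·1 + 0
Since gcd(1430, 3017) = 1, back-substitute to write 1 as a combination:
1 = 17 − 4·4
1 = −4·157 + 37·17
1 = 37·1430 − 337·157
1 = −337·3017 + 711·1430
So 1430·711 ≡ 1 (mod 3017).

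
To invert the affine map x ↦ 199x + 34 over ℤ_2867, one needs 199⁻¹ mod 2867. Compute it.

1628

Apply the Euclidean algorithm to 2867 and 199:
2867 = 14*199 + 81
199 = 2*81 + 37
81 = 2*37 + 7
37 = 5*7 + 2
7 = 3*2 + 1
2 = 2*1 + 0
gcd = 1, so the inverse exists. Back-substitute:
1 = 7 − 3·2
1 = −3·37 + 16·7
1 = 16·81 − 35·37
1 = −35·199 + 86·81
1 = 86·2867 − 1239·199
So 199·(-1239) ≡ 1 (mod 2867), and -1239 ≡ 1628 (mod 2867).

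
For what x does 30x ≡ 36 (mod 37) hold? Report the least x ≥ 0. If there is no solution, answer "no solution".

16

First find gcd(30, 37):
37 = 1*30 + 7
30 = 4*7 + 2
7 = 3*2 + 1
2 = 2*1 + 0
gcd = 1, so a unique solution mod 37 exists.
Back-substitute for the Bézout coefficients:
1 = 7 − 3·2
1 = −3·30 + 13·7
1 = 13·37 − 16·30
So 30·(-16) ≡ 1 (mod 37), giving 30⁻¹ ≡ 21.
x ≡ 30⁻¹·36 ≡ 21·36 ≡ 16 (mod 37).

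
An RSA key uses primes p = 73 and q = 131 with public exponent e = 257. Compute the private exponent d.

2513

φ(n) = (p−1)(q−1) = 72·130 = 9360.
Need d with 257·d ≡ 1 (mod 9360). Apply the extended Euclidean algorithm:
9360 = 36·257 + 108
257 = 2·108 + 41
108 = 2·41 + 26
41 = 1·26 + 15
26 = 1·15 + 11
15 = 1·11 + 4
11 = 2·4 + 3
4 = 1·3 + 1
3 = 3·1 + 0
Back-substitute:
1 = 4 − 3
1 = −11 + 3·4
1 = 3·15 − 4·11
1 = −4·26 + 7·15
1 = 7·41 − 11·26
1 = −11·108 + 29·41
1 = 29·257 − 69·108
1 = −69·9360 + 2513·257
So 257·2513 ≡ 1 (mod 9360), hence d = 2513.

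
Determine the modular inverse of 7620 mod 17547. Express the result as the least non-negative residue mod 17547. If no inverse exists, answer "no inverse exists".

Compute gcd(7620, 17547):
17547 = 2×7620 + 2307
7620 = 3×2307 + 699
2307 = 3×699 + 210
699 = 3×210 + 69
210 = 3×69 + 3
69 = 23×3 + 0
The gcd is 3, not 1, hence no inverse exists.

no inverse exists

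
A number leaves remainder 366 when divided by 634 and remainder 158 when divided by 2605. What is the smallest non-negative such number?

1276608

Write x = 366 + 634·k. Then 634·k ≡ 158 − 366 ≡ 2397 (mod 2605).
Need 634⁻¹ mod 2605. Extended Euclid on (2605, 634):
2605 = 4*634 + 69
634 = 9*69 + 13
69 = 5*13 + 4
13 = 3*4 + 1
4 = 4*1 + 0
Back-substitute:
1 = 13 − 3·4
1 = −3·69 + 16·13
1 = 16·634 − 147·69
1 = −147·2605 + 604·634
634⁻¹ ≡ 604 (mod 2605), so k ≡ 604·2397 ≡ 2013 (mod 2605).
x = 366 + 634·2013 = 1276608.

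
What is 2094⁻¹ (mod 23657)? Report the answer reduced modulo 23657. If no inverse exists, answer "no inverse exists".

Apply the Euclidean algorithm to 23657 and 2094:
23657 = 11*2094 + 623
2094 = 3*623 + 225
623 = 2*225 + 173
225 = 1*173 + 52
173 = 3*52 + 17
52 = 3*17 + 1
17 = 17*1 + 0
gcd = 1, so the inverse exists. Back-substitute:
1 = 52 − 3·17
1 = −3·173 + 10·52
1 = 10·225 − 13·173
1 = −13·623 + 36·225
1 = 36·2094 − 121·623
1 = −121·23657 + 1367·2094
So 2094·1367 ≡ 1 (mod 23657).

1367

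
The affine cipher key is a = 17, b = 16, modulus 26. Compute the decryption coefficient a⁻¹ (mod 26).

23

gcd(26, 17) by repeated division:
26 = 1×17 + 9
17 = 1×9 + 8
9 = 1×8 + 1
8 = 8×1 + 0
Since gcd(17, 26) = 1, back-substitute to write 1 as a combination:
1 = 9 − 8
1 = −17 + 2·9
1 = 2·26 − 3·17
So 17·(-3) ≡ 1 (mod 26), and -3 ≡ 23 (mod 26).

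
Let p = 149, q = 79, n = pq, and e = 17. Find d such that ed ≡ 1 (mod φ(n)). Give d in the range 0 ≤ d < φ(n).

10865

φ(n) = (p−1)(q−1) = 148·78 = 11544.
Need d with 17·d ≡ 1 (mod 11544). Apply the extended Euclidean algorithm:
11544 = 679·17 + 1
17 = 17·1 + 0
Back-substitute:
1 = 11544 − 679·17
So 17·(-679) ≡ 1 (mod 11544), hence d ≡ -679 ≡ 10865 (mod 11544).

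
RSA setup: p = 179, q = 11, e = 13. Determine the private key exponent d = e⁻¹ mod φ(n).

137

φ(n) = (p−1)(q−1) = 178·10 = 1780.
Need d with 13·d ≡ 1 (mod 1780). Apply the extended Euclidean algorithm:
1780 = 136·13 + 12
13 = 1·12 + 1
12 = 12·1 + 0
Back-substitute:
1 = 13 − 12
1 = −1780 + 137·13
So 13·137 ≡ 1 (mod 1780), hence d = 137.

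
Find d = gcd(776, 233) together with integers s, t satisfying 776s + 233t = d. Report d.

1

Apply Euclid's algorithm to 776 and 233:
776 = 3×233 + 77
233 = 3×77 + 2
77 = 38×2 + 1
2 = 2×1 + 0
gcd(776, 233) = 1.
Express as a combination:
1 = 77 − 38·2
1 = −38·233 + 115·77
1 = 115·776 − 383·233
So 1 = (115)·776 + (-383)·233.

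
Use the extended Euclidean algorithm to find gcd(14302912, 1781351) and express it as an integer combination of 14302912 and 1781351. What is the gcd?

13

Apply Euclid's algorithm to 14302912 and 1781351:
14302912 = 8*1781351 + 52104
1781351 = 34*52104 + 9815
52104 = 5*9815 + 3029
9815 = 3*3029 + 728
3029 = 4*728 + 117
728 = 6*117 + 26
117 = 4*26 + 13
26 = 2*13 + 0
gcd(14302912, 1781351) = 13.
Express as a combination:
13 = 117 − 4·26
13 = −4·728 + 25·117
13 = 25·3029 − 104·728
13 = −104·9815 + 337·3029
13 = 337·52104 − 1789·9815
13 = −1789·1781351 + 61163·52104
13 = 61163·14302912 − 491093·1781351
So 13 = (61163)·14302912 + (-491093)·1781351.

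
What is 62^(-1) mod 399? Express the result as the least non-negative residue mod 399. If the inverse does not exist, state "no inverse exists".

251

Run Euclid on (399, 62):
399 = 6·62 + 27
62 = 2·27 + 8
27 = 3·8 + 3
8 = 2·3 + 2
3 = 1·2 + 1
2 = 2·1 + 0
The gcd is 1. Working backward:
1 = 3 − 2
1 = −8 + 3·3
1 = 3·27 − 10·8
1 = −10·62 + 23·27
1 = 23·399 − 148·62
Thus 62·(-148) ≡ 1 (mod 399); reducing, -148 mod 399 = 251.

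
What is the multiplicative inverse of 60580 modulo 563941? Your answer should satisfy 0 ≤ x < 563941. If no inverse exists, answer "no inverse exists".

Apply the Euclidean algorithm to 563941 and 60580:
563941 = 9*60580 + 18721
60580 = 3*18721 + 4417
18721 = 4*4417 + 1053
4417 = 4*1053 + 205
1053 = 5*205 + 28
205 = 7*28 + 9
28 = 3*9 + 1
9 = 9*1 + 0
The gcd is 1. Working backward:
1 = 28 − 3·9
1 = −3·205 + 22·28
1 = 22·1053 − 113·205
1 = −113·4417 + 474·1053
1 = 474·18721 − 2009·4417
1 = −2009·60580 + 6501·18721
1 = 6501·563941 − 60518·60580
Hence 60580⁻¹ ≡ -60518 ≡ 503423 (mod 563941).

503423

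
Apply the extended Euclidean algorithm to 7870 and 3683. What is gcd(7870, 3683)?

Repeated division:
7870 = 2·3683 + 504
3683 = 7·504 + 155
504 = 3·155 + 39
155 = 3·39 + 38
39 = 1·38 + 1
38 = 38·1 + 0
gcd(7870, 3683) = 1.
Express as a combination:
1 = 39 − 38
1 = −155 + 4·39
1 = 4·504 − 13·155
1 = −13·3683 + 95·504
1 = 95·7870 − 203·3683
So 1 = (95)·7870 + (-203)·3683.

1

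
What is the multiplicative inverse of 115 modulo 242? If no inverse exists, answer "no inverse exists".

gcd(242, 115) by repeated division:
242 = 2*115 + 12
115 = 9*12 + 7
12 = 1*7 + 5
7 = 1*5 + 2
5 = 2*2 + 1
2 = 2*1 + 0
gcd = 1, so the inverse exists. Back-substitute:
1 = 5 − 2·2
1 = −2·7 + 3·5
1 = 3·12 − 5·7
1 = −5·115 + 48·12
1 = 48·242 − 101·115
So 115·(-101) ≡ 1 (mod 242), and -101 ≡ 141 (mod 242).

141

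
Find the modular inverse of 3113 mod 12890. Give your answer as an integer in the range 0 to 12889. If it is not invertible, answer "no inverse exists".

6857

Apply the Euclidean algorithm to 12890 and 3113:
12890 = 4·3113 + 438
3113 = 7·438 + 47
438 = 9·47 + 15
47 = 3·15 + 2
15 = 7·2 + 1
2 = 2·1 + 0
The gcd is 1. Working backward:
1 = 15 − 7·2
1 = −7·47 + 22·15
1 = 22·438 − 205·47
1 = −205·3113 + 1457·438
1 = 1457·12890 − 6033·3113
Thus 3113·(-6033) ≡ 1 (mod 12890); reducing, -6033 mod 12890 = 6857.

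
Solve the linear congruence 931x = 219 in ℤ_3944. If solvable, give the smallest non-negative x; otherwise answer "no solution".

First find gcd(931, 3944):
3944 = 4·931 + 220
931 = 4·220 + 51
220 = 4·51 + 16
51 = 3·16 + 3
16 = 5·3 + 1
3 = 3·1 + 0
gcd = 1, so a unique solution mod 3944 exists.
Back-substitute for the Bézout coefficients:
1 = 16 − 5·3
1 = −5·51 + 16·16
1 = 16·220 − 69·51
1 = −69·931 + 292·220
1 = 292·3944 − 1237·931
So 931·(-1237) ≡ 1 (mod 3944), giving 931⁻¹ ≡ 2707.
x ≡ 931⁻¹·219 ≡ 2707·219 ≡ 1233 (mod 3944).

1233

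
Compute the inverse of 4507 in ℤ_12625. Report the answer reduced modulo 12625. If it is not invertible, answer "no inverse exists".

Apply the Euclidean algorithm to 12625 and 4507:
12625 = 2·4507 + 3611
4507 = 1·3611 + 896
3611 = 4·896 + 27
896 = 33·27 + 5
27 = 5·5 + 2
5 = 2·2 + 1
2 = 2·1 + 0
The gcd is 1. Working backward:
1 = 5 − 2·2
1 = −2·27 + 11·5
1 = 11·896 − 365·27
1 = −365·3611 + 1471·896
1 = 1471·4507 − 1836·3611
1 = −1836·12625 + 5143·4507
So 4507·5143 ≡ 1 (mod 12625).

5143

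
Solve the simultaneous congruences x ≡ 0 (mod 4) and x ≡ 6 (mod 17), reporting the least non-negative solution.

Write x = 0 + 4·k. Then 4·k ≡ 6 − 0 ≡ 6 (mod 17).
Need 4⁻¹ mod 17. Extended Euclid on (17, 4):
17 = 4*4 + 1
4 = 4*1 + 0
Back-substitute:
1 = 17 − 4·4
4⁻¹ ≡ 13 (mod 17), so k ≡ 13·6 ≡ 10 (mod 17).
x = 0 + 4·10 = 40.

40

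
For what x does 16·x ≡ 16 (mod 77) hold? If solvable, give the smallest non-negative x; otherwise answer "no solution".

1

First find gcd(16, 77):
77 = 4·16 + 13
16 = 1·13 + 3
13 = 4·3 + 1
3 = 3·1 + 0
gcd = 1, so a unique solution mod 77 exists.
Back-substitute for the Bézout coefficients:
1 = 13 − 4·3
1 = −4·16 + 5·13
1 = 5·77 − 24·16
So 16·(-24) ≡ 1 (mod 77), giving 16⁻¹ ≡ 53.
x ≡ 16⁻¹·16 ≡ 53·16 ≡ 1 (mod 77).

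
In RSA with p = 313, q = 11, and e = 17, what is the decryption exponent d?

φ(n) = (p−1)(q−1) = 312·10 = 3120.
Need d with 17·d ≡ 1 (mod 3120). Apply the extended Euclidean algorithm:
3120 = 183·17 + 9
17 = 1·9 + 8
9 = 1·8 + 1
8 = 8·1 + 0
Back-substitute:
1 = 9 − 8
1 = −17 + 2·9
1 = 2·3120 − 367·17
So 17·(-367) ≡ 1 (mod 3120), hence d ≡ -367 ≡ 2753 (mod 3120).

2753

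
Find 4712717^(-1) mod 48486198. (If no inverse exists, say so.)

44461427

Extended Euclidean algorithm:
48486198 = 10·4712717 + 1359028
4712717 = 3·1359028 + 635633
1359028 = 2·635633 + 87762
635633 = 7·87762 + 21299
87762 = 4·21299 + 2566
21299 = 8·2566 + 771
2566 = 3·771 + 253
771 = 3·253 + 12
253 = 21·12 + 1
12 = 12·1 + 0
gcd = 1, so the inverse exists. Back-substitute:
1 = 253 − 21·12
1 = −21·771 + 64·253
1 = 64·2566 − 213·771
1 = −213·21299 + 1768·2566
1 = 1768·87762 − 7285·21299
1 = −7285·635633 + 52763·87762
1 = 52763·1359028 − 112811·635633
1 = −112811·4712717 + 391196·1359028
1 = 391196·48486198 − 4024771·4712717
Hence 4712717⁻¹ ≡ -4024771 ≡ 44461427 (mod 48486198).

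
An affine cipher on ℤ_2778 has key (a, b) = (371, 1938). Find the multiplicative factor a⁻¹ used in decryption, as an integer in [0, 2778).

2471

Run Euclid on (2778, 371):
2778 = 7*371 + 181
371 = 2*181 + 9
181 = 20*9 + 1
9 = 9*1 + 0
The gcd is 1. Working backward:
1 = 181 − 20·9
1 = −20·371 + 41·181
1 = 41·2778 − 307·371
So 371·(-307) ≡ 1 (mod 2778), and -307 ≡ 2471 (mod 2778).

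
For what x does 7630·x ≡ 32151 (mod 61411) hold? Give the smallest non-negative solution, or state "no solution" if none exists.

First find gcd(7630, 61411):
61411 = 8·7630 + 371
7630 = 20·371 + 210
371 = 1·210 + 161
210 = 1·161 + 49
161 = 3·49 + 14
49 = 3·14 + 7
14 = 2·7 + 0
gcd = 7 and 7 | 32151, so solutions exist. Divide through by 7: 1090x ≡ 4593 (mod 8773).
Now find 1090⁻¹ mod 8773:
8773 = 8·1090 + 53
1090 = 20·53 + 30
53 = 1·30 + 23
30 = 1·23 + 7
23 = 3·7 + 2
7 = 3·2 + 1
2 = 2·1 + 0
Back-substitute:
1 = 7 − 3·2
1 = −3·23 + 10·7
1 = 10·30 − 13·23
1 = −13·53 + 23·30
1 = 23·1090 − 473·53
1 = −473·8773 + 3807·1090
So 1090⁻¹ ≡ 3807 (mod 8773).
Then x ≡ 3807·4593 ≡ 962 (mod 8773); the smallest non-negative solution is x = 962.

962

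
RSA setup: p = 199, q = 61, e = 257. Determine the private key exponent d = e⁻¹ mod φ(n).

1433

φ(n) = (p−1)(q−1) = 198·60 = 11880.
Need d with 257·d ≡ 1 (mod 11880). Apply the extended Euclidean algorithm:
11880 = 46·257 + 58
257 = 4·58 + 25
58 = 2·25 + 8
25 = 3·8 + 1
8 = 8·1 + 0
Back-substitute:
1 = 25 − 3·8
1 = −3·58 + 7·25
1 = 7·257 − 31·58
1 = −31·11880 + 1433·257
So 257·1433 ≡ 1 (mod 11880), hence d = 1433.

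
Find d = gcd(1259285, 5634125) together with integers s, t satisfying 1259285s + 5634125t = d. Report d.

Apply Euclid's algorithm to 5634125 and 1259285:
5634125 = 4·1259285 + 596985
1259285 = 2·596985 + 65315
596985 = 9·65315 + 9150
65315 = 7·9150 + 1265
9150 = 7·1265 + 295
1265 = 4·295 + 85
295 = 3·85 + 40
85 = 2·40 + 5
40 = 8·5 + 0
gcd(1259285, 5634125) = 5.
Express as a combination:
5 = 85 − 2·40
5 = −2·295 + 7·85
5 = 7·1265 − 30·295
5 = −30·9150 + 217·1265
5 = 217·65315 − 1549·9150
5 = −1549·596985 + 14158·65315
5 = 14158·1259285 − 29865·596985
5 = −29865·5634125 + 133618·1259285
So 5 = (-29865)·5634125 + (133618)·1259285.

5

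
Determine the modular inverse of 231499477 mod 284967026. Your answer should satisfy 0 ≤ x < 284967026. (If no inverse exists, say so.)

Extended Euclidean algorithm:
284967026 = 1*231499477 + 53467549
231499477 = 4*53467549 + 17629281
53467549 = 3*17629281 + 579706
17629281 = 30*579706 + 238101
579706 = 2*238101 + 103504
238101 = 2*103504 + 31093
103504 = 3*31093 + 10225
31093 = 3*10225 + 418
10225 = 24*418 + 193
418 = 2*193 + 32
193 = 6*32 + 1
32 = 32*1 + 0
Since gcd(231499477, 284967026) = 1, back-substitute to write 1 as a combination:
1 = 193 − 6·32
1 = −6·418 + 13·193
1 = 13·10225 − 318·418
1 = −318·31093 + 967·10225
1 = 967·103504 − 3219·31093
1 = −3219·238101 + 7405·103504
1 = 7405·579706 − 18029·238101
1 = −18029·17629281 + 548275·579706
1 = 548275·53467549 − 1662854·17629281
1 = −1662854·231499477 + 7199691·53467549
1 = 7199691·284967026 − 8862545·231499477
So 231499477·(-8862545) ≡ 1 (mod 284967026), and -8862545 ≡ 276104481 (mod 284967026).

276104481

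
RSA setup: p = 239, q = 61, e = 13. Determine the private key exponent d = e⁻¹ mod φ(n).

2197

φ(n) = (p−1)(q−1) = 238·60 = 14280.
Need d with 13·d ≡ 1 (mod 14280). Apply the extended Euclidean algorithm:
14280 = 1098×13 + 6
13 = 2×6 + 1
6 = 6×1 + 0
Back-substitute:
1 = 13 − 2·6
1 = −2·14280 + 2197·13
So 13·2197 ≡ 1 (mod 14280), hence d = 2197.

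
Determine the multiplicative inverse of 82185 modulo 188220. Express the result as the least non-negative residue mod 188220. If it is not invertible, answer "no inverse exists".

Compute gcd(82185, 188220):
188220 = 2×82185 + 23850
82185 = 3×23850 + 10635
23850 = 2×10635 + 2580
10635 = 4×2580 + 315
2580 = 8×315 + 60
315 = 5×60 + 15
60 = 4×15 + 0
The gcd is 15, not 1, hence no inverse exists.

no inverse exists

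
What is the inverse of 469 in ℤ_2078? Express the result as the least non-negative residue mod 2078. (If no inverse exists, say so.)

gcd(2078, 469) by repeated division:
2078 = 4×469 + 202
469 = 2×202 + 65
202 = 3×65 + 7
65 = 9×7 + 2
7 = 3×2 + 1
2 = 2×1 + 0
gcd = 1, so the inverse exists. Back-substitute:
1 = 7 − 3·2
1 = −3·65 + 28·7
1 = 28·202 − 87·65
1 = −87·469 + 202·202
1 = 202·2078 − 895·469
Hence 469⁻¹ ≡ -895 ≡ 1183 (mod 2078).

1183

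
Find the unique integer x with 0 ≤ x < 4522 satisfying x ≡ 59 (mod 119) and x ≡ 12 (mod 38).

2558

Write x = 59 + 119·k. Then 119·k ≡ 12 − 59 ≡ 29 (mod 38).
Need 119⁻¹ mod 38. Extended Euclid on (38, 5):
38 = 7*5 + 3
5 = 1*3 + 2
3 = 1*2 + 1
2 = 2*1 + 0
Back-substitute:
1 = 3 − 2
1 = −5 + 2·3
1 = 2·38 − 15·5
119⁻¹ ≡ 23 (mod 38), so k ≡ 23·29 ≡ 21 (mod 38).
x = 59 + 119·21 = 2558.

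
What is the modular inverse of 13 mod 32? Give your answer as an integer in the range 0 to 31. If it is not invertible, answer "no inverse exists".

Extended Euclidean algorithm:
32 = 2×13 + 6
13 = 2×6 + 1
6 = 6×1 + 0
Since gcd(13, 32) = 1, back-substitute to write 1 as a combination:
1 = 13 − 2·6
1 = −2·32 + 5·13
So 13·5 ≡ 1 (mod 32).

5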